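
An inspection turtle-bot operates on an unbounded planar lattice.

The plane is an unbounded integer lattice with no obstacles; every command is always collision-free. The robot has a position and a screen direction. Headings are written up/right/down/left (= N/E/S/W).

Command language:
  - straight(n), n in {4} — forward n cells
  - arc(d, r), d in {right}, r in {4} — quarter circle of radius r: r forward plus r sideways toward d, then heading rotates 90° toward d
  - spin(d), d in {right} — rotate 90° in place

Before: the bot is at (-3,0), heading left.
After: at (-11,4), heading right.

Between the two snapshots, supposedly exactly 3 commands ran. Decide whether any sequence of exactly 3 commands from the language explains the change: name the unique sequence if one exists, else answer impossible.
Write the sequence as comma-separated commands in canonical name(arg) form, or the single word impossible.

straight(4), arc(right, 4), spin(right)

key: order matters: swapping straight(4) and spin(right) lands elsewhere
from: at (-3,0), heading left
1. straight(4) → at (-7,0), heading left
2. arc(right, 4) → at (-11,4), heading up
3. spin(right) → at (-11,4), heading right
uniquely the one of 27 3-step routes that fits.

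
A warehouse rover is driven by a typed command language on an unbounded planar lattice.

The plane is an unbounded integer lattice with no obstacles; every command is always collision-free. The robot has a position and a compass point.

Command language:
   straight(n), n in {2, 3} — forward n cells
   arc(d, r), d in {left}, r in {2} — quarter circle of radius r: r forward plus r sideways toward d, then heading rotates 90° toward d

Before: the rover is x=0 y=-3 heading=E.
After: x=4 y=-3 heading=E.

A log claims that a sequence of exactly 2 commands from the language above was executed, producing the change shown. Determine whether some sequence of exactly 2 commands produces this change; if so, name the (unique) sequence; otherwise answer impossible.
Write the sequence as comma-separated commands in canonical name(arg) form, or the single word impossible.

key: still facing E at the end — nothing in the sequence rotates
t0: x=0 y=-3 heading=E
1. straight(2) → x=2 y=-3 heading=E
2. straight(2) → x=4 y=-3 heading=E
uniquely the one of 9 2-step routes that fits.

straight(2), straight(2)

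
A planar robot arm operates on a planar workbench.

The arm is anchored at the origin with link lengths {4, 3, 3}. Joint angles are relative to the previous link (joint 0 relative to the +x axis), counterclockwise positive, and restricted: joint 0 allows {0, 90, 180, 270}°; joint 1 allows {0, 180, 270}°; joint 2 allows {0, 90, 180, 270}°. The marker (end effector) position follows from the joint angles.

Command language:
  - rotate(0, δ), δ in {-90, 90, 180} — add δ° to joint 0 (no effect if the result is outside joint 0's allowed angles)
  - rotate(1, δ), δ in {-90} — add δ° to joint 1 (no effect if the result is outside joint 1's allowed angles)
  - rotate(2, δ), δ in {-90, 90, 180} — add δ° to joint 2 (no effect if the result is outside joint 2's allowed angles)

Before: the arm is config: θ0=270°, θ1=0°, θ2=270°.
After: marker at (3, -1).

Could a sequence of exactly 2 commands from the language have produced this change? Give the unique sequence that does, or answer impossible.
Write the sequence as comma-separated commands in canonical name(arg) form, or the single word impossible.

start: config: θ0=270°, θ1=0°, θ2=270°
[1] after rotate(1, -90): config: θ0=270°, θ1=270°, θ2=270°
[2] after rotate(1, -90): config: θ0=270°, θ1=180°, θ2=270°
no other 2-command option fits: unique.

rotate(1, -90), rotate(1, -90)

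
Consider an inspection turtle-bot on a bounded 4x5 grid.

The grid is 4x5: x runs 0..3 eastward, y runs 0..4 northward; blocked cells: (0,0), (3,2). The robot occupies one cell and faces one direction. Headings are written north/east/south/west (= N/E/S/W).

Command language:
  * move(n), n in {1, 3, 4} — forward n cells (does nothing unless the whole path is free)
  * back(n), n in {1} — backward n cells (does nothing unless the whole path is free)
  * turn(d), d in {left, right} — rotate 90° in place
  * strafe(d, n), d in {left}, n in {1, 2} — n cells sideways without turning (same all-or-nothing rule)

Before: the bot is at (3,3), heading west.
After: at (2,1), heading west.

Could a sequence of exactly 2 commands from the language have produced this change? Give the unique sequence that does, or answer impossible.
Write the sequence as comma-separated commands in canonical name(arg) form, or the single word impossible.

move(1), strafe(left, 2)

key: heading stays W — no command in the sequence turns
from: at (3,3), heading west
step 1 (move(1)): at (2,3), heading west
step 2 (strafe(left, 2)): at (2,1), heading west
all 64 alternatives checked — unique.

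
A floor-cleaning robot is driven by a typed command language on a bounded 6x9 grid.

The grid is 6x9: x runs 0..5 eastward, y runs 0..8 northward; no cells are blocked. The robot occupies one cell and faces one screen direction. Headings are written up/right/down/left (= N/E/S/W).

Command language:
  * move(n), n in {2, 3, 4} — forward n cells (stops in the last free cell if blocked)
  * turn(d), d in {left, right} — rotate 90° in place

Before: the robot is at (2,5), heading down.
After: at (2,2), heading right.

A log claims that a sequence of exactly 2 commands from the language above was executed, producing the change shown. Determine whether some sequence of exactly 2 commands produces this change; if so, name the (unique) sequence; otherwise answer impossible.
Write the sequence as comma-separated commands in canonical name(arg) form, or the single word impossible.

key: position moved to (2,2) AND the heading swung to E — translation plus rotation needed
start: at (2,5), heading down
[1] after move(3): at (2,2), heading down
[2] after turn(left): at (2,2), heading right
all 25 alternatives checked — unique.

move(3), turn(left)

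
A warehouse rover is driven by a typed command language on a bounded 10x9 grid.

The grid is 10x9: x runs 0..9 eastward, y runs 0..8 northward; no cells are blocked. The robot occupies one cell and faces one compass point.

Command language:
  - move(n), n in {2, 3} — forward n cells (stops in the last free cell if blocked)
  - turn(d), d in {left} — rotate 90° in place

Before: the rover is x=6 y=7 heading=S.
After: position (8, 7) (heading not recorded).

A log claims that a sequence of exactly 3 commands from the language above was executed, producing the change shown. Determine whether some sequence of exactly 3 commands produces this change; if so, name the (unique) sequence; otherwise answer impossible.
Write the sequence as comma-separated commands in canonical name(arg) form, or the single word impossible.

turn(left), move(2), turn(left)

start: x=6 y=7 heading=S
t=1 turn(left) ⇒ x=6 y=7 heading=E
t=2 move(2) ⇒ x=8 y=7 heading=E
t=3 turn(left) ⇒ x=8 y=7 heading=N
uniquely the one of 27 3-step routes that fits.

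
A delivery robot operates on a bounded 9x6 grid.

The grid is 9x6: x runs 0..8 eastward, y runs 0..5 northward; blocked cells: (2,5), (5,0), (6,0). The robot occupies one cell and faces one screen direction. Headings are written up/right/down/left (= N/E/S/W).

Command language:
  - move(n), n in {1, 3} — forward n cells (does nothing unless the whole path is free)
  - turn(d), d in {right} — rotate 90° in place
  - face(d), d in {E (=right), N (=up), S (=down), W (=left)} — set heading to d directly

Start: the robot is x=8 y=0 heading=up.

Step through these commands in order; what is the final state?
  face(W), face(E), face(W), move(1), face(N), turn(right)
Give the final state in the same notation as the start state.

x=7 y=0 heading=right

start: x=8 y=0 heading=up
[1] after face(W): x=8 y=0 heading=left
[2] after face(E): x=8 y=0 heading=right
[3] after face(W): x=8 y=0 heading=left
[4] after move(1): x=7 y=0 heading=left
[5] after face(N): x=7 y=0 heading=up
[6] after turn(right): x=7 y=0 heading=right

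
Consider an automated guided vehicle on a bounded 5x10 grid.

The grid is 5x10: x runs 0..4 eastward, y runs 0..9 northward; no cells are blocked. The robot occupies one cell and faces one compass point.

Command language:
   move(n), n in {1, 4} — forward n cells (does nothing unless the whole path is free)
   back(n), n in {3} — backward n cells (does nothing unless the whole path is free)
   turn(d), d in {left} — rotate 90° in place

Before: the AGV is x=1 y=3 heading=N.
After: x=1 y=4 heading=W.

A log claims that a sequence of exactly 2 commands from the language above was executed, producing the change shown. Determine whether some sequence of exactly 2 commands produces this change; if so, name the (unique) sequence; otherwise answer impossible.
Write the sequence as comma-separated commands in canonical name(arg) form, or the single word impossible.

move(1), turn(left)

key: position moved to (1,4) AND the heading swung to W — translation plus rotation needed
initial: x=1 y=3 heading=N
t=1 move(1) ⇒ x=1 y=4 heading=N
t=2 turn(left) ⇒ x=1 y=4 heading=W
no rival 2-sequence matches.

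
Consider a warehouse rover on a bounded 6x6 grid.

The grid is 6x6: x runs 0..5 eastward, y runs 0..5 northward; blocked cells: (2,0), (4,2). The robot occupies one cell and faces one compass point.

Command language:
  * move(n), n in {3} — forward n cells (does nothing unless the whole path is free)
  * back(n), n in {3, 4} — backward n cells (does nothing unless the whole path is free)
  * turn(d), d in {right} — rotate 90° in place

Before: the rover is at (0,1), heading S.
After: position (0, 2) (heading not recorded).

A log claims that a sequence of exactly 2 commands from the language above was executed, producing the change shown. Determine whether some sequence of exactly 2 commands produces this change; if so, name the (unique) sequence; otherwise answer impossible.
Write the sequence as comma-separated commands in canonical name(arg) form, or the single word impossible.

back(4), move(3)

key: running move(3) before back(4) would end elsewhere — order is forced
initial: at (0,1), heading S
t=1 back(4) ⇒ at (0,5), heading S
t=2 move(3) ⇒ at (0,2), heading S
uniquely the one of 16 2-step routes that fits.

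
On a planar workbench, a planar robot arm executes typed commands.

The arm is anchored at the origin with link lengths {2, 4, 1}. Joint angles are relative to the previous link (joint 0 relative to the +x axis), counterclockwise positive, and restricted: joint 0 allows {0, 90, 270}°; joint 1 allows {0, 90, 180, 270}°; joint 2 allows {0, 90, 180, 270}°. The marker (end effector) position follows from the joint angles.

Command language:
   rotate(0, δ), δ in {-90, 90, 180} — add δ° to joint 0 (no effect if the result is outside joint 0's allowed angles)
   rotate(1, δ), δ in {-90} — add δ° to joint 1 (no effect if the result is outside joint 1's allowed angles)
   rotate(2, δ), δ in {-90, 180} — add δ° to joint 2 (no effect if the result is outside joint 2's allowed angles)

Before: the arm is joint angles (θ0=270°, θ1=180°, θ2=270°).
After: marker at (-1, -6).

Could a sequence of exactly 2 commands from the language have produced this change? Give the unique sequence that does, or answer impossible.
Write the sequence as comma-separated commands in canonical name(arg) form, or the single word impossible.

rotate(1, -90), rotate(1, -90)

from: joint angles (θ0=270°, θ1=180°, θ2=270°)
t=1 rotate(1, -90) ⇒ joint angles (θ0=270°, θ1=90°, θ2=270°)
t=2 rotate(1, -90) ⇒ joint angles (θ0=270°, θ1=0°, θ2=270°)
uniquely the one of 36 2-step routes that fits.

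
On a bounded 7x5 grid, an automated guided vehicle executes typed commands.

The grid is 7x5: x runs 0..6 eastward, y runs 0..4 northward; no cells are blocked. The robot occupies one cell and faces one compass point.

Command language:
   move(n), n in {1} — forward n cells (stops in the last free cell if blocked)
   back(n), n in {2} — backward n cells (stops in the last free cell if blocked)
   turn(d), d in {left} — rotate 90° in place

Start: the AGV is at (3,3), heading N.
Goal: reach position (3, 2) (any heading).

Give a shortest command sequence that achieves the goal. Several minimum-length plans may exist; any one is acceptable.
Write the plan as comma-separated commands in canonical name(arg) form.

back(2), move(1)

start: at (3,3), heading N
1. back(2) → at (3,1), heading N
2. move(1) → at (3,2), heading N
shorter routes all fall short; 2 is best.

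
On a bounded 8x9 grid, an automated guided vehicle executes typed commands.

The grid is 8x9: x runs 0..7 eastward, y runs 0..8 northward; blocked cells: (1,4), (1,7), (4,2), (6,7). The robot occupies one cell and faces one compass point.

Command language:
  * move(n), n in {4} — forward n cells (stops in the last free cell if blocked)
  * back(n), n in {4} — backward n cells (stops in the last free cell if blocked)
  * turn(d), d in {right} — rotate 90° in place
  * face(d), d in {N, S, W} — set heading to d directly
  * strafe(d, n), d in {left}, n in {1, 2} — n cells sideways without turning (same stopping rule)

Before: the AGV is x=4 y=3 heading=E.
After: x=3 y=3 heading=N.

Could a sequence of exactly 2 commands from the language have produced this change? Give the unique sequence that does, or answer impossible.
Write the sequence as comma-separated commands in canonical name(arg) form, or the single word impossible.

face(N), strafe(left, 1)

key: position moved to (3,3) AND the heading swung to N — translation plus rotation needed
start: x=4 y=3 heading=E
1. face(N) → x=4 y=3 heading=N
2. strafe(left, 1) → x=3 y=3 heading=N
no rival 2-sequence matches.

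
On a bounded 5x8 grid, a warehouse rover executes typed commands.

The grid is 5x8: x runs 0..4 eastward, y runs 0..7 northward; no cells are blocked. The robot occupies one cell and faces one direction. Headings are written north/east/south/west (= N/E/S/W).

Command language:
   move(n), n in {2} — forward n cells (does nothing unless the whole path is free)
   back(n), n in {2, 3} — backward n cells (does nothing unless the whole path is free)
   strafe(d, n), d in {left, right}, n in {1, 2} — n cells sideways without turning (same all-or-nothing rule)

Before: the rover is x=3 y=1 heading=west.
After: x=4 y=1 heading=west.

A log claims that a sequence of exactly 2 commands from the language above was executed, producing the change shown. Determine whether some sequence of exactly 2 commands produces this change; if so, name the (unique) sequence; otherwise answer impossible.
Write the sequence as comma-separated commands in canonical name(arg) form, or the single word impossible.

key: order matters: swapping move(2) and back(3) lands elsewhere
t0: x=3 y=1 heading=west
t=1 move(2) ⇒ x=1 y=1 heading=west
t=2 back(3) ⇒ x=4 y=1 heading=west
all 49 alternatives checked — unique.

move(2), back(3)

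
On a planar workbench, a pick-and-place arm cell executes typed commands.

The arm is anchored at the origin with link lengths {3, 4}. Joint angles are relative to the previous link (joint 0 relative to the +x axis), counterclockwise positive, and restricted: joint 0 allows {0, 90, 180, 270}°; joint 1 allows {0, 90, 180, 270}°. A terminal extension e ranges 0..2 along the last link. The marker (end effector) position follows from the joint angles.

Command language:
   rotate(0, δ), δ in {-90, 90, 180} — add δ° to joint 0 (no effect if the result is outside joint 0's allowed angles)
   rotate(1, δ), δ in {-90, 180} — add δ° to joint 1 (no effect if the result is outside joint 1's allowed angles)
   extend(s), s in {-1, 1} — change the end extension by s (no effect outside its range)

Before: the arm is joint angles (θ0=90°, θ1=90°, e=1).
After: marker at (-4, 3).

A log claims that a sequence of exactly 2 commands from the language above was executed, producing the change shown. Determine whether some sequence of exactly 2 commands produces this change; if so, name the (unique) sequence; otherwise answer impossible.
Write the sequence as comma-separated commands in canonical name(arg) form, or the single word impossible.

begin: joint angles (θ0=90°, θ1=90°, e=1)
step 1 (extend(-1)): joint angles (θ0=90°, θ1=90°, e=0)
step 2 (extend(-1)): joint angles (θ0=90°, θ1=90°, e=0)
no rival 2-sequence matches.

extend(-1), extend(-1)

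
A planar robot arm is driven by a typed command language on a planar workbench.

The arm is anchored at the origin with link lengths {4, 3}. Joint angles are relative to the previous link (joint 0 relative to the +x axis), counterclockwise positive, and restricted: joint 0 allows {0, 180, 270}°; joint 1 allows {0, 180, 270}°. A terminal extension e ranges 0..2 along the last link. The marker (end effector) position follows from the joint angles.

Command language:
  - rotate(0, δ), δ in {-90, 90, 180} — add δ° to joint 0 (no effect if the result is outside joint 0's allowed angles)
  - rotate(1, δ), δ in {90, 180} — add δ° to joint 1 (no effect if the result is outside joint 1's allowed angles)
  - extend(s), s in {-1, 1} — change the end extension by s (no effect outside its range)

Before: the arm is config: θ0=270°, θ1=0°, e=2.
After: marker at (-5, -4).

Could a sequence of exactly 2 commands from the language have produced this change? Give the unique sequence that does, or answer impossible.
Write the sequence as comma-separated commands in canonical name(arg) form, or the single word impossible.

key: running rotate(1, 90) before rotate(1, 180) would end elsewhere — order is forced
from: config: θ0=270°, θ1=0°, e=2
1. rotate(1, 180) → config: θ0=270°, θ1=180°, e=2
2. rotate(1, 90) → config: θ0=270°, θ1=270°, e=2
all 49 alternatives checked — unique.

rotate(1, 180), rotate(1, 90)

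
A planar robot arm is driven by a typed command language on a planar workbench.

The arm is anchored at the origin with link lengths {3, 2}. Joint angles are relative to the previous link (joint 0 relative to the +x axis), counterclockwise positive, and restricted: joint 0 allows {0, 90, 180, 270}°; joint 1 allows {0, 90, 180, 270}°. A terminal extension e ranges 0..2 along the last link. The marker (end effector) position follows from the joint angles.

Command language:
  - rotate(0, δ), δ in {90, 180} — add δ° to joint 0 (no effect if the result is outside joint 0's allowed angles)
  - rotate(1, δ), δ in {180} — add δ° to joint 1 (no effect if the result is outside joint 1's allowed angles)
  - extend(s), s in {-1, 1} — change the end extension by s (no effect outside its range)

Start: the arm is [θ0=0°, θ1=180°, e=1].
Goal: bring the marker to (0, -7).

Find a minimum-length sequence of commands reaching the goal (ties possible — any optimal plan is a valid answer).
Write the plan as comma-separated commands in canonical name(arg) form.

extend(1), rotate(1, 180), rotate(0, 180), rotate(0, 90)

from: [θ0=0°, θ1=180°, e=1]
[1] after extend(1): [θ0=0°, θ1=180°, e=2]
[2] after rotate(1, 180): [θ0=0°, θ1=0°, e=2]
[3] after rotate(0, 180): [θ0=180°, θ1=0°, e=2]
[4] after rotate(0, 90): [θ0=270°, θ1=0°, e=2]
shorter routes all fall short; 4 is best.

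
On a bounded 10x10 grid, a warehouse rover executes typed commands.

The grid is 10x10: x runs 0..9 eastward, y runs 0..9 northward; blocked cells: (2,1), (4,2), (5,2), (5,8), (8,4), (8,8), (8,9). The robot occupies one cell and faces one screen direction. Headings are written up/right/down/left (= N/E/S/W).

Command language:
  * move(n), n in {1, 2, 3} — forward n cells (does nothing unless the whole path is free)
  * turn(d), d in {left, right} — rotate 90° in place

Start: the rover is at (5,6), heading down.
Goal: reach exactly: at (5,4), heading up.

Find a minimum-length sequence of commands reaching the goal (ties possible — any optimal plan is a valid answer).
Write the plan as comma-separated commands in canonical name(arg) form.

initial: at (5,6), heading down
[1] after move(2): at (5,4), heading down
[2] after turn(left): at (5,4), heading right
[3] after turn(left): at (5,4), heading up
minimal: 3 command(s), checked below 3.

move(2), turn(left), turn(left)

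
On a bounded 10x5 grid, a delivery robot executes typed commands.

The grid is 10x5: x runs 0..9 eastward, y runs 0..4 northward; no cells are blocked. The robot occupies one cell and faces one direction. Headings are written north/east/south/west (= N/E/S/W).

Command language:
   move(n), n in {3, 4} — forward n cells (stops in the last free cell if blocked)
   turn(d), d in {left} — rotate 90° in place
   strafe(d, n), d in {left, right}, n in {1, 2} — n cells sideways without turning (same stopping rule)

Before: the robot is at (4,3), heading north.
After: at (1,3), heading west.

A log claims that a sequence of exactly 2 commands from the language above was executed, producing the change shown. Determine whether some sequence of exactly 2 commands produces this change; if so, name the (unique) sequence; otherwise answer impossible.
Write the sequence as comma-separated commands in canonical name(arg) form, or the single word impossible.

key: running move(3) before turn(left) would end elsewhere — order is forced
start: at (4,3), heading north
t=1 turn(left) ⇒ at (4,3), heading west
t=2 move(3) ⇒ at (1,3), heading west
uniquely the one of 49 2-step routes that fits.

turn(left), move(3)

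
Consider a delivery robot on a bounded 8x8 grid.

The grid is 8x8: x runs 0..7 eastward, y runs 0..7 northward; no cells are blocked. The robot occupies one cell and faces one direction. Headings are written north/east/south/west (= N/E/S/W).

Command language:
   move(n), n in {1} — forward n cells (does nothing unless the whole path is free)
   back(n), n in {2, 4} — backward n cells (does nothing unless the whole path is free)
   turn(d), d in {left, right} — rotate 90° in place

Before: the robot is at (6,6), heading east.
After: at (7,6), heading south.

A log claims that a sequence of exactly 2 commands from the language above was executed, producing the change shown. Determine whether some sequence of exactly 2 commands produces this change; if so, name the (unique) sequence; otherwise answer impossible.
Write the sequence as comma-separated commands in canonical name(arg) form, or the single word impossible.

key: position moved to (7,6) AND the heading swung to S — translation plus rotation needed
begin: at (6,6), heading east
[1] after move(1): at (7,6), heading east
[2] after turn(right): at (7,6), heading south
uniquely the one of 25 2-step routes that fits.

move(1), turn(right)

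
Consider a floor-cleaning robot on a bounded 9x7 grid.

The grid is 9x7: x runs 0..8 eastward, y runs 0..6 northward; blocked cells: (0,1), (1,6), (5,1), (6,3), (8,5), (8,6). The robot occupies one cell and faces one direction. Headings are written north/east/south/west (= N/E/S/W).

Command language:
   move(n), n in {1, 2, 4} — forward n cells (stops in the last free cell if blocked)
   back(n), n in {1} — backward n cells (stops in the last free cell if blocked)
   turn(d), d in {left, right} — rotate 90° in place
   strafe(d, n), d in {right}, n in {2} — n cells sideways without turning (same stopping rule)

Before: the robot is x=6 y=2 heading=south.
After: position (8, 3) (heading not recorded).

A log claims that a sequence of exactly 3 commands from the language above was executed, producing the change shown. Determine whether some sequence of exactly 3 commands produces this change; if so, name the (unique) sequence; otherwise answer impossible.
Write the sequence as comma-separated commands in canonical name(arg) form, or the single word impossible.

no 3-step route produces this change.

impossible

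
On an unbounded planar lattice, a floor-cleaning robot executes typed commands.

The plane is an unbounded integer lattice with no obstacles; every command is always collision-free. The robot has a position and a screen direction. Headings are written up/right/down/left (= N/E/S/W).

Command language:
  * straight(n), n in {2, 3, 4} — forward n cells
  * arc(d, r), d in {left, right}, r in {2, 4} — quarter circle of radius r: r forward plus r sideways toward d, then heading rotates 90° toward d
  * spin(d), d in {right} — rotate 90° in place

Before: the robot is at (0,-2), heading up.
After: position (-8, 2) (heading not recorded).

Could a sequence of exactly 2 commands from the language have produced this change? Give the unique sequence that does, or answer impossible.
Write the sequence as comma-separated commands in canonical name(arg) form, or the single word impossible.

arc(left, 4), straight(4)

key: running straight(4) before arc(left, 4) would end elsewhere — order is forced
initial: at (0,-2), heading up
1. arc(left, 4) → at (-4,2), heading left
2. straight(4) → at (-8,2), heading left
uniquely the one of 64 2-step routes that fits.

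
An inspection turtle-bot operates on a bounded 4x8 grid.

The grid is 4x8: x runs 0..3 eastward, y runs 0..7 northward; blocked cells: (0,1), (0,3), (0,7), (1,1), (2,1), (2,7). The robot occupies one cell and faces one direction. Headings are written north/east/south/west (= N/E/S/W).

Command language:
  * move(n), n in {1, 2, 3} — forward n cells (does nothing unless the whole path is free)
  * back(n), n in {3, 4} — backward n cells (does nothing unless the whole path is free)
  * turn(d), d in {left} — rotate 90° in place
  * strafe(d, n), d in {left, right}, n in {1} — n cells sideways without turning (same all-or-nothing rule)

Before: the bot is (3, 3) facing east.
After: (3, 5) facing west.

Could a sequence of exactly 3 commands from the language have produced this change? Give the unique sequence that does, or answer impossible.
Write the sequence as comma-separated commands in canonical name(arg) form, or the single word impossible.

turn(left), move(2), turn(left)

key: cell and facing (now W) both changed — the 3 commands mix motion and turning
initial: (3, 3) facing east
1. turn(left) → (3, 3) facing north
2. move(2) → (3, 5) facing north
3. turn(left) → (3, 5) facing west
no rival 3-sequence matches.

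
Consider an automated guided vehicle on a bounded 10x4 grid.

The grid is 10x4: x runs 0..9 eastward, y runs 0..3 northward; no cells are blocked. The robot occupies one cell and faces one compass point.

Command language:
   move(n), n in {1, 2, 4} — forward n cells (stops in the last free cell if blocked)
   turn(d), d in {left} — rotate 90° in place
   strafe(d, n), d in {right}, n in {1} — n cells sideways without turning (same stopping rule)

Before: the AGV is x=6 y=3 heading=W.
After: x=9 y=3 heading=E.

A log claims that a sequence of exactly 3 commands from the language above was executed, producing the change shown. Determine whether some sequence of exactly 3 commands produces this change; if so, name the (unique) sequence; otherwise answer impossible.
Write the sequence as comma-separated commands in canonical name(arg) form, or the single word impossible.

key: move(4) runs into the grid edge before its full distance
initial: x=6 y=3 heading=W
t=1 turn(left) ⇒ x=6 y=3 heading=S
t=2 turn(left) ⇒ x=6 y=3 heading=E
t=3 move(4) ⇒ x=9 y=3 heading=E
no rival 3-sequence matches.

turn(left), turn(left), move(4)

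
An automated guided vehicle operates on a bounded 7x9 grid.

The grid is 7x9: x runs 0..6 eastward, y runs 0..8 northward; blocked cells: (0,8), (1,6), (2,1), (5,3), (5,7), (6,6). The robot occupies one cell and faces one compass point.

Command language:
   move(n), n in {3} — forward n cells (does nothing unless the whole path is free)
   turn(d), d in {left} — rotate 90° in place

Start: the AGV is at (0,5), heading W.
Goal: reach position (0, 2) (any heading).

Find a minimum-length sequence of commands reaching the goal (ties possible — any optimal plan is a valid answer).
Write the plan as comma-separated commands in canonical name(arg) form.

start: at (0,5), heading W
1. turn(left) → at (0,5), heading S
2. move(3) → at (0,2), heading S
nothing shorter than 2 reaches the goal.

turn(left), move(3)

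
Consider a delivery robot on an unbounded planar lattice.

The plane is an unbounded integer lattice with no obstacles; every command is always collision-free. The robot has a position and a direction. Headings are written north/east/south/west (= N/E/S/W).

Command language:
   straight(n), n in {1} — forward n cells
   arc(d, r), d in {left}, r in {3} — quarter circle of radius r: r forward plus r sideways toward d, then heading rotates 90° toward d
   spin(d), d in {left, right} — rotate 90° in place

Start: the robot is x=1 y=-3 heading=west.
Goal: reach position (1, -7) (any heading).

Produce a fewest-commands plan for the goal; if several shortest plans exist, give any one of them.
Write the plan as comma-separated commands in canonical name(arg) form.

initial: x=1 y=-3 heading=west
step 1 (spin(left)): x=1 y=-3 heading=south
step 2 (straight(1)): x=1 y=-4 heading=south
step 3 (straight(1)): x=1 y=-5 heading=south
step 4 (straight(1)): x=1 y=-6 heading=south
step 5 (straight(1)): x=1 y=-7 heading=south
nothing shorter than 5 reaches the goal.

spin(left), straight(1), straight(1), straight(1), straight(1)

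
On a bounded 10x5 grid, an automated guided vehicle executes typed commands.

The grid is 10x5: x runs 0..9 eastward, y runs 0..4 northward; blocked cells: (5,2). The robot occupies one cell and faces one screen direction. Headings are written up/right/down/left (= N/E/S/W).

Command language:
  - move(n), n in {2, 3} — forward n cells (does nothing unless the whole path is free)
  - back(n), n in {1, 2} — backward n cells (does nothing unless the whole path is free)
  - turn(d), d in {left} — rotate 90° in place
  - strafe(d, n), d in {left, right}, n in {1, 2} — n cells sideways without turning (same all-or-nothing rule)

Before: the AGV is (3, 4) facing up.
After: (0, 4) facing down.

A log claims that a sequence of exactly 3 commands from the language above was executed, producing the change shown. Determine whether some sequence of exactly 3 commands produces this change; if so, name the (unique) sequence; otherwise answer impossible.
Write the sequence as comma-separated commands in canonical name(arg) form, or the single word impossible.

key: cell and facing (now S) both changed — the 3 commands mix motion and turning
begin: (3, 4) facing up
t=1 turn(left) ⇒ (3, 4) facing left
t=2 move(3) ⇒ (0, 4) facing left
t=3 turn(left) ⇒ (0, 4) facing down
uniquely the one of 729 3-step routes that fits.

turn(left), move(3), turn(left)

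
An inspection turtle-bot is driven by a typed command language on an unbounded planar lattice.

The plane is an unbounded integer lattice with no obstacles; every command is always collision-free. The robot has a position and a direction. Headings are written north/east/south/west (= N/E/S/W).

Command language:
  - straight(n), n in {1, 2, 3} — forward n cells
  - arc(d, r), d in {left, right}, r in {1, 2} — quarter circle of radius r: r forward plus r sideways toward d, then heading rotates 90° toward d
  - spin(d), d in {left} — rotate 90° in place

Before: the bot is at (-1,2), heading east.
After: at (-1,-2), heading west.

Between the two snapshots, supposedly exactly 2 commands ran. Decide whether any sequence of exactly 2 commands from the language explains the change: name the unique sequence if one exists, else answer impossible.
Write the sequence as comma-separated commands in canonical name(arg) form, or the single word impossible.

key: position moved to (-1,-2) AND the heading swung to W — translation plus rotation needed
initial: at (-1,2), heading east
1. arc(right, 2) → at (1,0), heading south
2. arc(right, 2) → at (-1,-2), heading west
no rival 2-sequence matches.

arc(right, 2), arc(right, 2)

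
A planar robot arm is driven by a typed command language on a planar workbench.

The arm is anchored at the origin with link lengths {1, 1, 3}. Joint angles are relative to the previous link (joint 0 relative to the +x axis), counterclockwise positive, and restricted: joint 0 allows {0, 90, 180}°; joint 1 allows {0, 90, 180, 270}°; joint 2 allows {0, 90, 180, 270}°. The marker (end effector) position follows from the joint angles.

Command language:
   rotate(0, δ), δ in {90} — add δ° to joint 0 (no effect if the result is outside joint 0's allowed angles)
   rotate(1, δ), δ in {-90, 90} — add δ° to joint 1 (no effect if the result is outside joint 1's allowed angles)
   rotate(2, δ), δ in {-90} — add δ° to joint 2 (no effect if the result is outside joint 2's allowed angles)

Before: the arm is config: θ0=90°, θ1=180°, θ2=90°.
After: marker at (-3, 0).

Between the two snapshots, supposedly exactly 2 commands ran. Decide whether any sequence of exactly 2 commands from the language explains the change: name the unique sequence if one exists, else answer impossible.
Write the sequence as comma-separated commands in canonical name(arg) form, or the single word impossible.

rotate(2, -90), rotate(2, -90)

begin: config: θ0=90°, θ1=180°, θ2=90°
[1] after rotate(2, -90): config: θ0=90°, θ1=180°, θ2=0°
[2] after rotate(2, -90): config: θ0=90°, θ1=180°, θ2=270°
no rival 2-sequence matches.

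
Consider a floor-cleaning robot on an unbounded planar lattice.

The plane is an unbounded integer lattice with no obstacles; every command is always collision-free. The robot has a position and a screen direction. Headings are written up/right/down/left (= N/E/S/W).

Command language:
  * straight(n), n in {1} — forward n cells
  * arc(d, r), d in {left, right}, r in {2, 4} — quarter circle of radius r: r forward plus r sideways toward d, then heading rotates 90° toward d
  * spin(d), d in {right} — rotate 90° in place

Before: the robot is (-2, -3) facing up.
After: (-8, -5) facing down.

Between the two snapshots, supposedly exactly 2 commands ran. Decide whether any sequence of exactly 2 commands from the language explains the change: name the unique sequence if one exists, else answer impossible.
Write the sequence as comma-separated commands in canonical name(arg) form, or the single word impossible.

key: running arc(left, 4) before arc(left, 2) would end elsewhere — order is forced
from: (-2, -3) facing up
[1] after arc(left, 2): (-4, -1) facing left
[2] after arc(left, 4): (-8, -5) facing down
no rival 2-sequence matches.

arc(left, 2), arc(left, 4)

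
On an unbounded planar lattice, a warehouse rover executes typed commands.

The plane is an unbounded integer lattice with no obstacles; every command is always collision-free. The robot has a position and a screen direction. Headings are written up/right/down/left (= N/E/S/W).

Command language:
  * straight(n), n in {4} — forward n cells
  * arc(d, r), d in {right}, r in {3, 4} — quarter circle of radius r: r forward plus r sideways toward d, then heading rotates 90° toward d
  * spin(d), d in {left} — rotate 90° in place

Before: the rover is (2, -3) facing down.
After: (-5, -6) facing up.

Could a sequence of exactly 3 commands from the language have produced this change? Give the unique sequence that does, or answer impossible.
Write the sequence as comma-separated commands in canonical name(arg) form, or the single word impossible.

key: position moved to (-5,-6) AND the heading swung to N — translation plus rotation needed
begin: (2, -3) facing down
1. straight(4) → (2, -7) facing down
2. arc(right, 3) → (-1, -10) facing left
3. arc(right, 4) → (-5, -6) facing up
no rival 3-sequence matches.

straight(4), arc(right, 3), arc(right, 4)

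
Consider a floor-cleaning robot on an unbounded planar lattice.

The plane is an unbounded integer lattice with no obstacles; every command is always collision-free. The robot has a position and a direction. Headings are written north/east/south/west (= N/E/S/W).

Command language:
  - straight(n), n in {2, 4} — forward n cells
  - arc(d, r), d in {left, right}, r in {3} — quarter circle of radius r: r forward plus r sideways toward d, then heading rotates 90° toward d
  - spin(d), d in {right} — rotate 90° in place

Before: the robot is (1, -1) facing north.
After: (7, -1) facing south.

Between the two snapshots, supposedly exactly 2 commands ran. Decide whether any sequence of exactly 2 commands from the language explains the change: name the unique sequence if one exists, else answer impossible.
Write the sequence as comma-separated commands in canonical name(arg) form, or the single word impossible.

key: position moved to (7,-1) AND the heading swung to S — translation plus rotation needed
t0: (1, -1) facing north
1. arc(right, 3) → (4, 2) facing east
2. arc(right, 3) → (7, -1) facing south
no other 2-command option fits: unique.

arc(right, 3), arc(right, 3)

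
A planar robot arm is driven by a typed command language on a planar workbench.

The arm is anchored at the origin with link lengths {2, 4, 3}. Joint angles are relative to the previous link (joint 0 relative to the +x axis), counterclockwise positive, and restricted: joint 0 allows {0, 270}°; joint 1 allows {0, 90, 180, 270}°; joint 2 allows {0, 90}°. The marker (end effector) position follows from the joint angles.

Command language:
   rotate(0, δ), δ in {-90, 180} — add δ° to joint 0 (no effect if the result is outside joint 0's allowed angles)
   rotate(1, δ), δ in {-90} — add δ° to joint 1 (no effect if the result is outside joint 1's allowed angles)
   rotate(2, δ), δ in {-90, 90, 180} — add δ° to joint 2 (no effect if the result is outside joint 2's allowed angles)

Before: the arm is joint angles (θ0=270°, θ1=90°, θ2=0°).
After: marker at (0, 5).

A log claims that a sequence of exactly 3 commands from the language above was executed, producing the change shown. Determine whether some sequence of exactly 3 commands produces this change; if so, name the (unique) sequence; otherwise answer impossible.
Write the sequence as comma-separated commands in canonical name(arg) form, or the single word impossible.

rotate(1, -90), rotate(1, -90), rotate(1, -90)

initial: joint angles (θ0=270°, θ1=90°, θ2=0°)
step 1 (rotate(1, -90)): joint angles (θ0=270°, θ1=0°, θ2=0°)
step 2 (rotate(1, -90)): joint angles (θ0=270°, θ1=270°, θ2=0°)
step 3 (rotate(1, -90)): joint angles (θ0=270°, θ1=180°, θ2=0°)
all 216 alternatives checked — unique.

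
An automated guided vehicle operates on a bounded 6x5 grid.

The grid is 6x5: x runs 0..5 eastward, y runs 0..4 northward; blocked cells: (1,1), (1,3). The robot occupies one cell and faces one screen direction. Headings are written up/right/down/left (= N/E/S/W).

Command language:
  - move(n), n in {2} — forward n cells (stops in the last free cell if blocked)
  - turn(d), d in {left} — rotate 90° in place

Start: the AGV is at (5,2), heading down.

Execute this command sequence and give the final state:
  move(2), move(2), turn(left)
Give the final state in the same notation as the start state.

t0: at (5,2), heading down
step 1 (move(2)): at (5,0), heading down
step 2 (move(2)): at (5,0), heading down
step 3 (turn(left)): at (5,0), heading right

at (5,0), heading right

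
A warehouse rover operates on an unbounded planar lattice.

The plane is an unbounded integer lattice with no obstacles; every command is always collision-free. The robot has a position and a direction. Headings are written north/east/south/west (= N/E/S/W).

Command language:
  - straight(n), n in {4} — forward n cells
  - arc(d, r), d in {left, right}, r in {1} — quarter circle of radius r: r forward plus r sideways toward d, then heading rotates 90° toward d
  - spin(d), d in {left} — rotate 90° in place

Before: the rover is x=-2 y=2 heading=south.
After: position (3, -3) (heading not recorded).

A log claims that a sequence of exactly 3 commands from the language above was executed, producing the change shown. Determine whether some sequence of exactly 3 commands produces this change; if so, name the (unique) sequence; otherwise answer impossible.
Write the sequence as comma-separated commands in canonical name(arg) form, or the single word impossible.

straight(4), arc(left, 1), straight(4)

t0: x=-2 y=2 heading=south
step 1 (straight(4)): x=-2 y=-2 heading=south
step 2 (arc(left, 1)): x=-1 y=-3 heading=east
step 3 (straight(4)): x=3 y=-3 heading=east
no rival 3-sequence matches.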